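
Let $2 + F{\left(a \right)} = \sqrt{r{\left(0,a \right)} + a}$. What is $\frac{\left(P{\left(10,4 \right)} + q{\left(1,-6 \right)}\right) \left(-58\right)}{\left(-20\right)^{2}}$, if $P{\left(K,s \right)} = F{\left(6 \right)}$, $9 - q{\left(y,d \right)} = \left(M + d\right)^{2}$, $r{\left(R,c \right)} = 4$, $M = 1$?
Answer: $\frac{261}{100} - \frac{29 \sqrt{10}}{200} \approx 2.1515$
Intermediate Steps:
$q{\left(y,d \right)} = 9 - \left(1 + d\right)^{2}$
$F{\left(a \right)} = -2 + \sqrt{4 + a}$
$P{\left(K,s \right)} = -2 + \sqrt{10}$ ($P{\left(K,s \right)} = -2 + \sqrt{4 + 6} = -2 + \sqrt{10}$)
$\frac{\left(P{\left(10,4 \right)} + q{\left(1,-6 \right)}\right) \left(-58\right)}{\left(-20\right)^{2}} = \frac{\left(\left(-2 + \sqrt{10}\right) + \left(9 - \left(1 - 6\right)^{2}\right)\right) \left(-58\right)}{\left(-20\right)^{2}} = \frac{\left(\left(-2 + \sqrt{10}\right) + \left(9 - \left(-5\right)^{2}\right)\right) \left(-58\right)}{400} = \left(\left(-2 + \sqrt{10}\right) + \left(9 - 25\right)\right) \left(-58\right) \frac{1}{400} = \left(\left(-2 + \sqrt{10}\right) - 16\right) \left(-58\right) \frac{1}{400} = \left(-18 + \sqrt{10}\right) \left(-58\right) \frac{1}{400} = \left(1044 - 58 \sqrt{10}\right) \frac{1}{400} = \frac{261}{100} - \frac{29 \sqrt{10}}{200}$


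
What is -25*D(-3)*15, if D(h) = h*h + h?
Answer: -2250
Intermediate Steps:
D(h) = h + h² (D(h) = h² + h = h + h²)
-25*D(-3)*15 = -(-75)*(1 - 3)*15 = -(-75)*(-2)*15 = -25*6*15 = -150*15 = -2250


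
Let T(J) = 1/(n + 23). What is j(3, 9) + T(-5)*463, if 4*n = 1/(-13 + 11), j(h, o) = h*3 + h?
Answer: 5900/183 ≈ 32.240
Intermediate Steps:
j(h, o) = 4*h (j(h, o) = 3*h + h = 4*h)
n = -⅛ (n = 1/(4*(-13 + 11)) = (¼)/(-2) = (¼)*(-½) = -⅛ ≈ -0.12500)
T(J) = 8/183 (T(J) = 1/(-⅛ + 23) = 1/(183/8) = 8/183)
j(3, 9) + T(-5)*463 = 4*3 + (8/183)*463 = 12 + 3704/183 = 5900/183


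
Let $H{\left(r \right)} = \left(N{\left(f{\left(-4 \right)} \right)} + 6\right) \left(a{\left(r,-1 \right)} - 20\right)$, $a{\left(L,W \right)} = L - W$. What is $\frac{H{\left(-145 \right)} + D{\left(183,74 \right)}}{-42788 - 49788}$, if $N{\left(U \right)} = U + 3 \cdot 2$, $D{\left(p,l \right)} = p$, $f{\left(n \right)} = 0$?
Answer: $\frac{1785}{92576} \approx 0.019281$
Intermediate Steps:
$N{\left(U \right)} = 6 + U$ ($N{\left(U \right)} = U + 6 = 6 + U$)
$H{\left(r \right)} = -228 + 12 r$ ($H{\left(r \right)} = \left(\left(6 + 0\right) + 6\right) \left(\left(r - -1\right) - 20\right) = \left(6 + 6\right) \left(\left(r + 1\right) - 20\right) = 12 \left(\left(1 + r\right) - 20\right) = 12 \left(-19 + r\right) = -228 + 12 r$)
$\frac{H{\left(-145 \right)} + D{\left(183,74 \right)}}{-42788 - 49788} = \frac{\left(-228 + 12 \left(-145\right)\right) + 183}{-42788 - 49788} = \frac{\left(-228 - 1740\right) + 183}{-92576} = \left(-1968 + 183\right) \left(- \frac{1}{92576}\right) = \left(-1785\right) \left(- \frac{1}{92576}\right) = \frac{1785}{92576}$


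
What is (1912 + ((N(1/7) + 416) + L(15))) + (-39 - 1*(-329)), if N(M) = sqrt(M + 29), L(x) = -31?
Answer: 2587 + 2*sqrt(357)/7 ≈ 2592.4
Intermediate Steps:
N(M) = sqrt(29 + M)
(1912 + ((N(1/7) + 416) + L(15))) + (-39 - 1*(-329)) = (1912 + ((sqrt(29 + 1/7) + 416) - 31)) + (-39 - 1*(-329)) = (1912 + ((sqrt(29 + 1/7) + 416) - 31)) + (-39 + 329) = (1912 + ((sqrt(204/7) + 416) - 31)) + 290 = (1912 + ((2*sqrt(357)/7 + 416) - 31)) + 290 = (1912 + ((416 + 2*sqrt(357)/7) - 31)) + 290 = (1912 + (385 + 2*sqrt(357)/7)) + 290 = (2297 + 2*sqrt(357)/7) + 290 = 2587 + 2*sqrt(357)/7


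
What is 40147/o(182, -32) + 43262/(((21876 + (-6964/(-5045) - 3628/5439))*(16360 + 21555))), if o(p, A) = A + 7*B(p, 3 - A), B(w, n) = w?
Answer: 22843738146224891590/706699803178794897 ≈ 32.325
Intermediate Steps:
o(p, A) = A + 7*p
40147/o(182, -32) + 43262/(((21876 + (-6964/(-5045) - 3628/5439))*(16360 + 21555))) = 40147/(-32 + 7*182) + 43262/(((21876 + (-6964/(-5045) - 3628/5439))*(16360 + 21555))) = 40147/(-32 + 1274) + 43262/(((21876 + (-6964*(-1/5045) - 3628*1/5439))*37915)) = 40147/1242 + 43262/(((21876 + (6964/5045 - 3628/5439))*37915)) = 40147*(1/1242) + 43262/(((21876 + 19573936/27439755)*37915)) = 40147/1242 + 43262/(((600291654316/27439755)*37915)) = 40147/1242 + 43262/(4552011614678228/5487951) = 40147/1242 + 43262*(5487951/4552011614678228) = 40147/1242 + 118709868081/2276005807339114 = 22843738146224891590/706699803178794897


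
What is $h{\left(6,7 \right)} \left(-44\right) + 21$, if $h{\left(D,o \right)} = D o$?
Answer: $-1827$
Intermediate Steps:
$h{\left(6,7 \right)} \left(-44\right) + 21 = 6 \cdot 7 \left(-44\right) + 21 = 42 \left(-44\right) + 21 = -1848 + 21 = -1827$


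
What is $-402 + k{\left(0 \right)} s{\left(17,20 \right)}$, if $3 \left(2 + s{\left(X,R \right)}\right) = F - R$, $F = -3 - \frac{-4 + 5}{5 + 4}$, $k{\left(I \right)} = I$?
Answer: $-402$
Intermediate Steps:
$F = - \frac{28}{9}$ ($F = -3 - 1 \cdot \frac{1}{9} = -3 - \frac{1}{9} = - \frac{28}{9} \approx -3.1111$)
$s{\left(X,R \right)} = - \frac{82}{27} - \frac{R}{3}$ ($s{\left(X,R \right)} = -2 + \frac{- \frac{28}{9} - R}{3} = -2 - \left(\frac{28}{27} + \frac{R}{3}\right) = - \frac{82}{27} - \frac{R}{3}$)
$-402 + k{\left(0 \right)} s{\left(17,20 \right)} = -402 + 0 \left(- \frac{82}{27} - \frac{20}{3}\right) = -402 + 0 \left(- \frac{262}{27}\right) = -402 + 0 = -402$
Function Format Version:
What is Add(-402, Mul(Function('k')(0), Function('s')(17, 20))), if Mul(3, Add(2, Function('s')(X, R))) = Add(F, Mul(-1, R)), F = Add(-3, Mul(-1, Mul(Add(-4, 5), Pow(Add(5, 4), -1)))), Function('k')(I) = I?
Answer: -402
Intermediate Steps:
F = Rational(-28, 9) (F = Add(-3, Mul(-1, Mul(1, Pow(9, -1)))) = Add(-3, Mul(-1, Mul(1, Rational(1, 9)))) = Add(-3, Mul(-1, Rational(1, 9))) = Add(-3, Rational(-1, 9)) = Rational(-28, 9) ≈ -3.1111)
Function('s')(X, R) = Add(Rational(-82, 27), Mul(Rational(-1, 3), R)) (Function('s')(X, R) = Add(-2, Mul(Rational(1, 3), Add(Rational(-28, 9), Mul(-1, R)))) = Add(-2, Add(Rational(-28, 27), Mul(Rational(-1, 3), R))) = Add(Rational(-82, 27), Mul(Rational(-1, 3), R)))
Add(-402, Mul(Function('k')(0), Function('s')(17, 20))) = Add(-402, Mul(0, Add(Rational(-82, 27), Mul(Rational(-1, 3), 20)))) = Add(-402, Mul(0, Add(Rational(-82, 27), Rational(-20, 3)))) = Add(-402, Mul(0, Rational(-262, 27))) = Add(-402, 0) = -402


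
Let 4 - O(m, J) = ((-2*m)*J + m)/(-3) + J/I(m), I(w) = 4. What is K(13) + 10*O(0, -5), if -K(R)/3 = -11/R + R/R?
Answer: 1353/26 ≈ 52.038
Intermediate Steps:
K(R) = -3 + 33/R (K(R) = -3*(-11/R + R/R) = -3*(-11/R + 1) = -3*(1 - 11/R) = -3 + 33/R)
O(m, J) = 4 - J/4 + m/3 - 2*J*m/3 (O(m, J) = 4 - (((-2*m)*J + m)/(-3) + J/4) = 4 - ((-2*J*m + m)*(-⅓) + J*(¼)) = 4 - ((m - 2*J*m)*(-⅓) + J/4) = 4 - ((-m/3 + 2*J*m/3) + J/4) = 4 - (-m/3 + J/4 + 2*J*m/3) = 4 + (-J/4 + m/3 - 2*J*m/3) = 4 - J/4 + m/3 - 2*J*m/3)
K(13) + 10*O(0, -5) = (-3 + 33/13) + 10*(4 - ¼*(-5) + (⅓)*0 - ⅔*(-5)*0) = (-3 + 33*(1/13)) + 10*(4 + 5/4 + 0 + 0) = (-3 + 33/13) + 10*(21/4) = -6/13 + 105/2 = 1353/26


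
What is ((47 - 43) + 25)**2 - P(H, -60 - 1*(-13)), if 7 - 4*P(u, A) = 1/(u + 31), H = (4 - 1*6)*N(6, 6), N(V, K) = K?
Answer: 15946/19 ≈ 839.26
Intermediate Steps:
H = -12 (H = (4 - 1*6)*6 = (4 - 6)*6 = -2*6 = -12)
P(u, A) = 7/4 - 1/(4*(31 + u)) (P(u, A) = 7/4 - 1/(4*(u + 31)) = 7/4 - 1/(4*(31 + u)))
((47 - 43) + 25)**2 - P(H, -60 - 1*(-13)) = ((47 - 43) + 25)**2 - (216 + 7*(-12))/(4*(31 - 12)) = (4 + 25)**2 - (216 - 84)/(4*19) = 29**2 - 132/(4*19) = 841 - 1*33/19 = 841 - 33/19 = 15946/19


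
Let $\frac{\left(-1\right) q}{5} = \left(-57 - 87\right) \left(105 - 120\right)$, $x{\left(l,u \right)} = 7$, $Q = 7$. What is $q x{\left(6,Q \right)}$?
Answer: $-75600$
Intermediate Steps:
$q = -10800$ ($q = - 5 \left(-57 - 87\right) \left(105 - 120\right) = - 5 \left(\left(-144\right) \left(-15\right)\right) = \left(-5\right) 2160 = -10800$)
$q x{\left(6,Q \right)} = \left(-10800\right) 7 = -75600$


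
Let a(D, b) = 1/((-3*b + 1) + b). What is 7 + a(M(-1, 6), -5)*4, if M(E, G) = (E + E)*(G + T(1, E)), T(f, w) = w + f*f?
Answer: 81/11 ≈ 7.3636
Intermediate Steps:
T(f, w) = w + f²
M(E, G) = 2*E*(1 + E + G) (M(E, G) = (E + E)*(G + (E + 1²)) = (2*E)*(G + (E + 1)) = (2*E)*(G + (1 + E)) = (2*E)*(1 + E + G) = 2*E*(1 + E + G))
a(D, b) = 1/(1 - 2*b) (a(D, b) = 1/((1 - 3*b) + b) = 1/(1 - 2*b))
7 + a(M(-1, 6), -5)*4 = 7 - 1/(-1 + 2*(-5))*4 = 7 - 1/(-1 - 10)*4 = 7 - 1/(-11)*4 = 7 - 1*(-1/11)*4 = 7 + (1/11)*4 = 7 + 4/11 = 81/11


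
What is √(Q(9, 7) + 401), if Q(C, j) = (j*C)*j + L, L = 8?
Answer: 5*√34 ≈ 29.155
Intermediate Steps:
Q(C, j) = 8 + C*j² (Q(C, j) = (j*C)*j + 8 = (C*j)*j + 8 = C*j² + 8 = 8 + C*j²)
√(Q(9, 7) + 401) = √((8 + 9*7²) + 401) = √((8 + 9*49) + 401) = √((8 + 441) + 401) = √(449 + 401) = √850 = 5*√34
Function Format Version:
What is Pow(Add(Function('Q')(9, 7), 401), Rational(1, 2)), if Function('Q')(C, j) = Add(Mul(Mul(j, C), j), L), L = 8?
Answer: Mul(5, Pow(34, Rational(1, 2))) ≈ 29.155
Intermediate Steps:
Function('Q')(C, j) = Add(8, Mul(C, Pow(j, 2))) (Function('Q')(C, j) = Add(Mul(Mul(j, C), j), 8) = Add(Mul(Mul(C, j), j), 8) = Add(Mul(C, Pow(j, 2)), 8) = Add(8, Mul(C, Pow(j, 2))))
Pow(Add(Function('Q')(9, 7), 401), Rational(1, 2)) = Pow(Add(Add(8, Mul(9, Pow(7, 2))), 401), Rational(1, 2)) = Pow(Add(Add(8, Mul(9, 49)), 401), Rational(1, 2)) = Pow(Add(Add(8, 441), 401), Rational(1, 2)) = Pow(Add(449, 401), Rational(1, 2)) = Pow(850, Rational(1, 2)) = Mul(5, Pow(34, Rational(1, 2)))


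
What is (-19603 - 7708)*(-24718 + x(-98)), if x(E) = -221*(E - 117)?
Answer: -622608867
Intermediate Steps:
x(E) = 25857 - 221*E (x(E) = -221*(-117 + E) = 25857 - 221*E)
(-19603 - 7708)*(-24718 + x(-98)) = (-19603 - 7708)*(-24718 + (25857 - 221*(-98))) = -27311*(-24718 + (25857 + 21658)) = -27311*(-24718 + 47515) = -27311*22797 = -622608867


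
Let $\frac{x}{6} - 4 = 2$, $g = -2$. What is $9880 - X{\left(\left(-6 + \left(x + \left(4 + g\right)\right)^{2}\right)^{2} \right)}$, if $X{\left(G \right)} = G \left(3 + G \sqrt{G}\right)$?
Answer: $-6148857532580820$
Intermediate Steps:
$x = 36$ ($x = 24 + 6 \cdot 2 = 24 + 12 = 36$)
$X{\left(G \right)} = G \left(3 + G^{\frac{3}{2}}\right)$
$9880 - X{\left(\left(-6 + \left(x + \left(4 + g\right)\right)^{2}\right)^{2} \right)} = 9880 - \left(\left(\left(-6 + \left(36 + \left(4 - 2\right)\right)^{2}\right)^{2}\right)^{\frac{5}{2}} + 3 \left(-6 + \left(36 + \left(4 - 2\right)\right)^{2}\right)^{2}\right) = 9880 - \left(\left(\left(-6 + \left(36 + 2\right)^{2}\right)^{2}\right)^{\frac{5}{2}} + 3 \left(-6 + \left(36 + 2\right)^{2}\right)^{2}\right) = 9880 - \left(\left(\left(-6 + 38^{2}\right)^{2}\right)^{\frac{5}{2}} + 3 \left(-6 + 38^{2}\right)^{2}\right) = 9880 - \left(\left(\left(-6 + 1444\right)^{2}\right)^{\frac{5}{2}} + 3 \left(-6 + 1444\right)^{2}\right) = 9880 - \left(\left(1438^{2}\right)^{\frac{5}{2}} + 3 \cdot 1438^{2}\right) = 9880 - \left(2067844^{\frac{5}{2}} + 3 \cdot 2067844\right) = 9880 - \left(6148857526387168 + 6203532\right) = 9880 - 6148857532590700 = -6148857532580820$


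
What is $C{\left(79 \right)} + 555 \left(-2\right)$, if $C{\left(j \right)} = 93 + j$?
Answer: $-938$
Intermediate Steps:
$C{\left(79 \right)} + 555 \left(-2\right) = \left(93 + 79\right) + 555 \left(-2\right) = 172 - 1110 = -938$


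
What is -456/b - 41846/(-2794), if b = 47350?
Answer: 495033509/33073975 ≈ 14.967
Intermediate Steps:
-456/b - 41846/(-2794) = -456/47350 - 41846/(-2794) = -456*1/47350 - 41846*(-1/2794) = -228/23675 + 20923/1397 = 495033509/33073975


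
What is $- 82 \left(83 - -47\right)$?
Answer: $-10660$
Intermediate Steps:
$- 82 \left(83 - -47\right) = - 82 \left(83 + \left(-12 + 59\right)\right) = - 82 \left(83 + 47\right) = \left(-82\right) 130 = -10660$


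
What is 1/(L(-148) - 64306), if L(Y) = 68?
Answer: -1/64238 ≈ -1.5567e-5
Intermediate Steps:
1/(L(-148) - 64306) = 1/(68 - 64306) = 1/(-64238) = -1/64238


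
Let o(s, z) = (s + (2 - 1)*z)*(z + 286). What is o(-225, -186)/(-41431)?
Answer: 41100/41431 ≈ 0.99201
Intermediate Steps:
o(s, z) = (286 + z)*(s + z) (o(s, z) = (s + 1*z)*(286 + z) = (s + z)*(286 + z) = (286 + z)*(s + z))
o(-225, -186)/(-41431) = ((-186)² + 286*(-225) + 286*(-186) - 225*(-186))/(-41431) = (34596 - 64350 - 53196 + 41850)*(-1/41431) = -41100*(-1/41431) = 41100/41431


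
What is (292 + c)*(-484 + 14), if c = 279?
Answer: -268370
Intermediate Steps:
(292 + c)*(-484 + 14) = (292 + 279)*(-484 + 14) = 571*(-470) = -268370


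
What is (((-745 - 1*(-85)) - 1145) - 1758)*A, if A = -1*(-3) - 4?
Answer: 3563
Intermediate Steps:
A = -1 (A = 3 - 4 = -1)
(((-745 - 1*(-85)) - 1145) - 1758)*A = (((-745 - 1*(-85)) - 1145) - 1758)*(-1) = (((-745 + 85) - 1145) - 1758)*(-1) = ((-660 - 1145) - 1758)*(-1) = (-1805 - 1758)*(-1) = -3563*(-1) = 3563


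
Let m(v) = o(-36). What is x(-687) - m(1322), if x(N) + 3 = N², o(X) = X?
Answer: 472002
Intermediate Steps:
x(N) = -3 + N²
m(v) = -36
x(-687) - m(1322) = (-3 + (-687)²) - 1*(-36) = (-3 + 471969) + 36 = 471966 + 36 = 472002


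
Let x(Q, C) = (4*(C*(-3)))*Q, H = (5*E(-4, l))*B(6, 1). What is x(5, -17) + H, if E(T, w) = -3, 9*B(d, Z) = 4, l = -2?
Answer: 3040/3 ≈ 1013.3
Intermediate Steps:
B(d, Z) = 4/9 (B(d, Z) = (⅑)*4 = 4/9)
H = -20/3 (H = (5*(-3))*(4/9) = -15*4/9 = -20/3 ≈ -6.6667)
x(Q, C) = -12*C*Q (x(Q, C) = (4*(-3*C))*Q = (-12*C)*Q = -12*C*Q)
x(5, -17) + H = -12*(-17)*5 - 20/3 = 1020 - 20/3 = 3040/3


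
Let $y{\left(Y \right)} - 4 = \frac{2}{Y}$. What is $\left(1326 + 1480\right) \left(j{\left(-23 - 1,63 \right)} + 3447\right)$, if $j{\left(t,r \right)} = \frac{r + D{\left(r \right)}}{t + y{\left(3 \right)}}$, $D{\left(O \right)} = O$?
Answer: $\frac{279965844}{29} \approx 9.654 \cdot 10^{6}$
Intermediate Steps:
$y{\left(Y \right)} = 4 + \frac{2}{Y}$
$j{\left(t,r \right)} = \frac{2 r}{\frac{14}{3} + t}$ ($j{\left(t,r \right)} = \frac{r + r}{t + \left(4 + \frac{2}{3}\right)} = \frac{2 r}{t + \left(4 + 2 \cdot \frac{1}{3}\right)} = \frac{2 r}{t + \left(4 + \frac{2}{3}\right)} = \frac{2 r}{t + \frac{14}{3}} = \frac{2 r}{\frac{14}{3} + t}$)
$\left(1326 + 1480\right) \left(j{\left(-23 - 1,63 \right)} + 3447\right) = \left(1326 + 1480\right) \left(6 \cdot 63 \frac{1}{14 + 3 \left(-23 - 1\right)} + 3447\right) = 2806 \left(6 \cdot 63 \frac{1}{14 + 3 \left(-23 - 1\right)} + 3447\right) = 2806 \left(6 \cdot 63 \frac{1}{14 + 3 \left(-24\right)} + 3447\right) = 2806 \left(6 \cdot 63 \frac{1}{14 - 72} + 3447\right) = 2806 \left(6 \cdot 63 \frac{1}{-58} + 3447\right) = 2806 \left(6 \cdot 63 \left(- \frac{1}{58}\right) + 3447\right) = 2806 \left(- \frac{189}{29} + 3447\right) = 2806 \cdot \frac{99774}{29} = \frac{279965844}{29}$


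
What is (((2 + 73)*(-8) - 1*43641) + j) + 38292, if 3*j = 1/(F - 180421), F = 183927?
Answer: -62571581/10518 ≈ -5949.0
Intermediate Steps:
j = 1/10518 (j = 1/(3*(183927 - 180421)) = (⅓)/3506 = (⅓)*(1/3506) = 1/10518 ≈ 9.5075e-5)
(((2 + 73)*(-8) - 1*43641) + j) + 38292 = (((2 + 73)*(-8) - 1*43641) + 1/10518) + 38292 = ((75*(-8) - 43641) + 1/10518) + 38292 = ((-600 - 43641) + 1/10518) + 38292 = (-44241 + 1/10518) + 38292 = -465326837/10518 + 38292 = -62571581/10518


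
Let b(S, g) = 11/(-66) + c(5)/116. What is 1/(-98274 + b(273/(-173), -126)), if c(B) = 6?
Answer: -87/8549848 ≈ -1.0176e-5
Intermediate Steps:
b(S, g) = -10/87 (b(S, g) = 11/(-66) + 6/116 = 11*(-1/66) + 6*(1/116) = -1/6 + 3/58 = -10/87)
1/(-98274 + b(273/(-173), -126)) = 1/(-98274 - 10/87) = 1/(-8549848/87) = -87/8549848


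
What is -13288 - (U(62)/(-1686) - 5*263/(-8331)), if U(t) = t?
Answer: -10369212532/780337 ≈ -13288.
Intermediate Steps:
-13288 - (U(62)/(-1686) - 5*263/(-8331)) = -13288 - (62/(-1686) - 5*263/(-8331)) = -13288 - (62*(-1/1686) - 1315*(-1/8331)) = -13288 - (-31/843 + 1315/8331) = -13288 - 1*94476/780337 = -13288 - 94476/780337 = -10369212532/780337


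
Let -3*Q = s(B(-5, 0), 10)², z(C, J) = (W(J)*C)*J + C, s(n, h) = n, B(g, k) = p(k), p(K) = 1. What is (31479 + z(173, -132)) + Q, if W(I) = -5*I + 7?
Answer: -45599881/3 ≈ -1.5200e+7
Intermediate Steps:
B(g, k) = 1
W(I) = 7 - 5*I
z(C, J) = C + C*J*(7 - 5*J) (z(C, J) = ((7 - 5*J)*C)*J + C = (C*(7 - 5*J))*J + C = C*J*(7 - 5*J) + C = C + C*J*(7 - 5*J))
Q = -⅓ (Q = -⅓*1² = -⅓*1 = -⅓ ≈ -0.33333)
(31479 + z(173, -132)) + Q = (31479 - 1*173*(-1 - 132*(-7 + 5*(-132)))) - ⅓ = (31479 - 1*173*(-1 - 132*(-7 - 660))) - ⅓ = (31479 - 1*173*(-1 - 132*(-667))) - ⅓ = (31479 - 1*173*(-1 + 88044)) - ⅓ = (31479 - 1*173*88043) - ⅓ = (31479 - 15231439) - ⅓ = -15199960 - ⅓ = -45599881/3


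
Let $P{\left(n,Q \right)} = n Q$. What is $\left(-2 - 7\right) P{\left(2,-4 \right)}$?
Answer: $72$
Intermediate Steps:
$P{\left(n,Q \right)} = Q n$
$\left(-2 - 7\right) P{\left(2,-4 \right)} = \left(-2 - 7\right) \left(\left(-4\right) 2\right) = \left(-9\right) \left(-8\right) = 72$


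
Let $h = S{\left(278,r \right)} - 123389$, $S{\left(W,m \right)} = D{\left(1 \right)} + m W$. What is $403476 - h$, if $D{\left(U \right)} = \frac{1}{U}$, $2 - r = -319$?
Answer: $437626$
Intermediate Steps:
$r = 321$ ($r = 2 - -319 = 2 + 319 = 321$)
$S{\left(W,m \right)} = 1 + W m$ ($S{\left(W,m \right)} = 1^{-1} + m W = 1 + W m$)
$h = -34150$ ($h = \left(1 + 278 \cdot 321\right) - 123389 = \left(1 + 89238\right) - 123389 = 89239 - 123389 = -34150$)
$403476 - h = 403476 - -34150 = 403476 + 34150 = 437626$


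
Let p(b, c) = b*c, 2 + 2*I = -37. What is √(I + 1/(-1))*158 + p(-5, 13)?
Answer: -65 + 79*I*√82 ≈ -65.0 + 715.38*I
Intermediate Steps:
I = -39/2 (I = -1 + (½)*(-37) = -1 - 37/2 = -39/2 ≈ -19.500)
√(I + 1/(-1))*158 + p(-5, 13) = √(-39/2 + 1/(-1))*158 - 5*13 = √(-39/2 - 1)*158 - 65 = √(-41/2)*158 - 65 = (I*√82/2)*158 - 65 = 79*I*√82 - 65 = -65 + 79*I*√82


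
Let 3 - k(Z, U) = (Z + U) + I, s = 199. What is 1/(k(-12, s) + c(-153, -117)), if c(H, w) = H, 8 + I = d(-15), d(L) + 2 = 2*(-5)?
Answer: -1/317 ≈ -0.0031546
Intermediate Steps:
d(L) = -12 (d(L) = -2 + 2*(-5) = -2 - 10 = -12)
I = -20 (I = -8 - 12 = -20)
k(Z, U) = 23 - U - Z (k(Z, U) = 3 - ((Z + U) - 20) = 3 - ((U + Z) - 20) = 3 - (-20 + U + Z) = 3 + (20 - U - Z) = 23 - U - Z)
1/(k(-12, s) + c(-153, -117)) = 1/((23 - 1*199 - 1*(-12)) - 153) = 1/((23 - 199 + 12) - 153) = 1/(-164 - 153) = 1/(-317) = -1/317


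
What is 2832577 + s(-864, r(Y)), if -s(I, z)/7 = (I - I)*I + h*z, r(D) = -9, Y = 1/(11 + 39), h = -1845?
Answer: 2716342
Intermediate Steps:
Y = 1/50 ≈ 0.020000
s(I, z) = 12915*z (s(I, z) = -7*((I - I)*I - 1845*z) = -7*(0*I - 1845*z) = -7*(0 - 1845*z) = -(-12915)*z = 12915*z)
2832577 + s(-864, r(Y)) = 2832577 + 12915*(-9) = 2832577 - 116235 = 2716342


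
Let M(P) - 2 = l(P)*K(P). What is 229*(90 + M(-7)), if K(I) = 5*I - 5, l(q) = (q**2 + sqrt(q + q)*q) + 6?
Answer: -482732 + 64120*I*sqrt(14) ≈ -4.8273e+5 + 2.3992e+5*I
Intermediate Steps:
l(q) = 6 + q**2 + sqrt(2)*q**(3/2) (l(q) = (q**2 + sqrt(2*q)*q) + 6 = (q**2 + (sqrt(2)*sqrt(q))*q) + 6 = (q**2 + sqrt(2)*q**(3/2)) + 6 = 6 + q**2 + sqrt(2)*q**(3/2))
K(I) = -5 + 5*I
M(P) = 2 + (-5 + 5*P)*(6 + P**2 + sqrt(2)*P**(3/2)) (M(P) = 2 + (6 + P**2 + sqrt(2)*P**(3/2))*(-5 + 5*P) = 2 + (-5 + 5*P)*(6 + P**2 + sqrt(2)*P**(3/2)))
229*(90 + M(-7)) = 229*(90 + (2 + 5*(-1 - 7)*(6 + (-7)**2 + sqrt(2)*(-7)**(3/2)))) = 229*(90 + (2 + 5*(-8)*(6 + 49 + sqrt(2)*(-7*I*sqrt(7))))) = 229*(90 + (2 + 5*(-8)*(6 + 49 - 7*I*sqrt(14)))) = 229*(90 + (2 + 5*(-8)*(55 - 7*I*sqrt(14)))) = 229*(90 + (2 + (-2200 + 280*I*sqrt(14)))) = 229*(90 + (-2198 + 280*I*sqrt(14))) = 229*(-2108 + 280*I*sqrt(14)) = -482732 + 64120*I*sqrt(14)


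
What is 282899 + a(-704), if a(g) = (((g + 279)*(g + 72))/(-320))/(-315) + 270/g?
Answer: 6273618811/22176 ≈ 2.8290e+5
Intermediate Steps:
a(g) = 270/g + (72 + g)*(279 + g)/100800 (a(g) = (((279 + g)*(72 + g))*(-1/320))*(-1/315) + 270/g = (((72 + g)*(279 + g))*(-1/320))*(-1/315) + 270/g = -(72 + g)*(279 + g)/320*(-1/315) + 270/g = (72 + g)*(279 + g)/100800 + 270/g = 270/g + (72 + g)*(279 + g)/100800)
282899 + a(-704) = 282899 + (1/100800)*(27216000 - 704*(20088 + (-704)² + 351*(-704)))/(-704) = 282899 + (1/100800)*(-1/704)*(27216000 - 704*(20088 + 495616 - 247104)) = 282899 + (1/100800)*(-1/704)*(27216000 - 704*268600) = 282899 + (1/100800)*(-1/704)*(27216000 - 189094400) = 282899 + (1/100800)*(-1/704)*(-161878400) = 282899 + 50587/22176 = 6273618811/22176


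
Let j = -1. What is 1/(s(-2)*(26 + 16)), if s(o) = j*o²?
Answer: -1/168 ≈ -0.0059524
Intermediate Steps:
s(o) = -o²
1/(s(-2)*(26 + 16)) = 1/((-1*(-2)²)*(26 + 16)) = 1/(-1*4*42) = 1/(-4*42) = 1/(-168) = -1/168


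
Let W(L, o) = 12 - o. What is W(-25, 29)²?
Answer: 289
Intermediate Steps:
W(-25, 29)² = (12 - 1*29)² = (12 - 29)² = (-17)² = 289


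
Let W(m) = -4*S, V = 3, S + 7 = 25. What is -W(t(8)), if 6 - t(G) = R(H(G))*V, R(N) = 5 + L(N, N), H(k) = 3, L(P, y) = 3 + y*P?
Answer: 72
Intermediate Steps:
L(P, y) = 3 + P*y
S = 18 (S = -7 + 25 = 18)
R(N) = 8 + N**2 (R(N) = 5 + (3 + N*N) = 5 + (3 + N**2) = 8 + N**2)
t(G) = -45 (t(G) = 6 - (8 + 3**2)*3 = 6 - (8 + 9)*3 = 6 - 17*3 = 6 - 1*51 = 6 - 51 = -45)
W(m) = -72 (W(m) = -4*18 = -72)
-W(t(8)) = -1*(-72) = 72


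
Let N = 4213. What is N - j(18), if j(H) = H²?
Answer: 3889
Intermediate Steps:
N - j(18) = 4213 - 1*18² = 4213 - 1*324 = 4213 - 324 = 3889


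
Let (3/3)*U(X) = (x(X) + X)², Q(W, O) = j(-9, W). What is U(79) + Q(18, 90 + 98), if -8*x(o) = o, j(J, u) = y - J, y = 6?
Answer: 306769/64 ≈ 4793.3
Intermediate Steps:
j(J, u) = 6 - J
x(o) = -o/8
Q(W, O) = 15 (Q(W, O) = 6 - 1*(-9) = 6 + 9 = 15)
U(X) = 49*X²/64 (U(X) = (-X/8 + X)² = (7*X/8)² = 49*X²/64)
U(79) + Q(18, 90 + 98) = (49/64)*79² + 15 = (49/64)*6241 + 15 = 305809/64 + 15 = 306769/64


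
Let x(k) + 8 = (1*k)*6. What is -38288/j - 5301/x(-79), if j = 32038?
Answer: 75689311/7721158 ≈ 9.8028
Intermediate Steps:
x(k) = -8 + 6*k (x(k) = -8 + (1*k)*6 = -8 + k*6 = -8 + 6*k)
-38288/j - 5301/x(-79) = -38288/32038 - 5301/(-8 + 6*(-79)) = -38288*1/32038 - 5301/(-8 - 474) = -19144/16019 - 5301/(-482) = -19144/16019 - 5301*(-1/482) = -19144/16019 + 5301/482 = 75689311/7721158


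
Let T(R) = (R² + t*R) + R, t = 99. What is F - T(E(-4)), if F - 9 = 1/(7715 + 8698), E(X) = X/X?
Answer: -1509995/16413 ≈ -92.000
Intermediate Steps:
E(X) = 1
T(R) = R² + 100*R (T(R) = (R² + 99*R) + R = R² + 100*R)
F = 147718/16413 (F = 9 + 1/(7715 + 8698) = 9 + 1/16413 = 147718/16413 ≈ 9.0001)
F - T(E(-4)) = 147718/16413 - (100 + 1) = 147718/16413 - 101 = -1509995/16413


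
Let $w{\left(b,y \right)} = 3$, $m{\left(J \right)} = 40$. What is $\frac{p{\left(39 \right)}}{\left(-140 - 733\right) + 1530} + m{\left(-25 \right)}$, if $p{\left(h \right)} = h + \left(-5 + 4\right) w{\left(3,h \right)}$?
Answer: $\frac{2924}{73} \approx 40.055$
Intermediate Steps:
$p{\left(h \right)} = -3 + h$ ($p{\left(h \right)} = h + \left(-5 + 4\right) 3 = h - 3 = -3 + h$)
$\frac{p{\left(39 \right)}}{\left(-140 - 733\right) + 1530} + m{\left(-25 \right)} = \frac{-3 + 39}{\left(-140 - 733\right) + 1530} + 40 = \frac{36}{\left(-140 - 733\right) + 1530} + 40 = \frac{36}{-873 + 1530} + 40 = \frac{36}{657} + 40 = 36 \cdot \frac{1}{657} + 40 = \frac{4}{73} + 40 = \frac{2924}{73}$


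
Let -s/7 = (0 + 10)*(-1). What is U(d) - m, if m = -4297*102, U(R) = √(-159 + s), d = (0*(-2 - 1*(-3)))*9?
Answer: 438294 + I*√89 ≈ 4.3829e+5 + 9.434*I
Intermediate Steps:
d = 0 (d = (0*(-2 + 3))*9 = (0*1)*9 = 0*9 = 0)
s = 70 (s = -7*(0 + 10)*(-1) = -70*(-1) = -7*(-10) = 70)
U(R) = I*√89 (U(R) = √(-159 + 70) = √(-89) = I*√89)
m = -438294
U(d) - m = I*√89 - 1*(-438294) = I*√89 + 438294 = 438294 + I*√89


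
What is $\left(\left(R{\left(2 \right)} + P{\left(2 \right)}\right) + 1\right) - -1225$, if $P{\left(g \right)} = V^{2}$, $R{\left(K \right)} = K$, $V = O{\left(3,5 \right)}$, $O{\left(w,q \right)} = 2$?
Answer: $1232$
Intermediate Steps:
$V = 2$
$P{\left(g \right)} = 4$ ($P{\left(g \right)} = 2^{2} = 4$)
$\left(\left(R{\left(2 \right)} + P{\left(2 \right)}\right) + 1\right) - -1225 = \left(\left(2 + 4\right) + 1\right) - -1225 = \left(6 + 1\right) + 1225 = 7 + 1225 = 1232$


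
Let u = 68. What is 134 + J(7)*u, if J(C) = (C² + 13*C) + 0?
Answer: 9654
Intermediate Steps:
J(C) = C² + 13*C
134 + J(7)*u = 134 + (7*(13 + 7))*68 = 134 + (7*20)*68 = 134 + 140*68 = 134 + 9520 = 9654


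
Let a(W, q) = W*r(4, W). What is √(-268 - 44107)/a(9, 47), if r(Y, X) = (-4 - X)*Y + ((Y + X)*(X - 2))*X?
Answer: 25*I*√71/6903 ≈ 0.030516*I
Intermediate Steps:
r(Y, X) = Y*(-4 - X) + X*(-2 + X)*(X + Y) (r(Y, X) = Y*(-4 - X) + ((X + Y)*(-2 + X))*X = Y*(-4 - X) + ((-2 + X)*(X + Y))*X = Y*(-4 - X) + X*(-2 + X)*(X + Y))
a(W, q) = W*(-16 + W³ - 12*W + 2*W²) (a(W, q) = W*(W³ - 4*4 - 2*W² + 4*W² - 3*W*4) = W*(W³ - 16 - 2*W² + 4*W² - 12*W) = W*(-16 + W³ - 12*W + 2*W²))
√(-268 - 44107)/a(9, 47) = √(-268 - 44107)/((9*(-16 + 9³ - 12*9 + 2*9²))) = √(-44375)/((9*(-16 + 729 - 108 + 2*81))) = (25*I*√71)/((9*(-16 + 729 - 108 + 162))) = (25*I*√71)/((9*767)) = (25*I*√71)/6903 = (25*I*√71)*(1/6903) = 25*I*√71/6903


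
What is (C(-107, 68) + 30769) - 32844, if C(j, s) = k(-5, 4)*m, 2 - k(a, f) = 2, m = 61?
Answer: -2075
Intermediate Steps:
k(a, f) = 0 (k(a, f) = 2 - 1*2 = 2 - 2 = 0)
C(j, s) = 0 (C(j, s) = 0*61 = 0)
(C(-107, 68) + 30769) - 32844 = (0 + 30769) - 32844 = 30769 - 32844 = -2075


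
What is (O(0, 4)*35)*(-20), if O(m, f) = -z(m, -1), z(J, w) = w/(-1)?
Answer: 700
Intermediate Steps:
z(J, w) = -w (z(J, w) = w*(-1) = -w)
O(m, f) = -1 (O(m, f) = -(-1)*(-1) = -1*1 = -1)
(O(0, 4)*35)*(-20) = -1*35*(-20) = -35*(-20) = 700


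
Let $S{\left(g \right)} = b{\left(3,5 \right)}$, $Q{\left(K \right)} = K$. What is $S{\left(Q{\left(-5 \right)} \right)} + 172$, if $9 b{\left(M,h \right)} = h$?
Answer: $\frac{1553}{9} \approx 172.56$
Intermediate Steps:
$b{\left(M,h \right)} = \frac{h}{9}$
$S{\left(g \right)} = \frac{5}{9}$ ($S{\left(g \right)} = \frac{1}{9} \cdot 5 = \frac{5}{9}$)
$S{\left(Q{\left(-5 \right)} \right)} + 172 = \frac{5}{9} + 172 = \frac{1553}{9}$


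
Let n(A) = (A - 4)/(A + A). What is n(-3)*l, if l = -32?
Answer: -112/3 ≈ -37.333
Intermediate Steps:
n(A) = (-4 + A)/(2*A) (n(A) = (-4 + A)/((2*A)) = (-4 + A)*(1/(2*A)) = (-4 + A)/(2*A))
n(-3)*l = ((½)*(-4 - 3)/(-3))*(-32) = ((½)*(-⅓)*(-7))*(-32) = (7/6)*(-32) = -112/3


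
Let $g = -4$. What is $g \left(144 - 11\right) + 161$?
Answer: $-371$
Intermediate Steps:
$g \left(144 - 11\right) + 161 = - 4 \left(144 - 11\right) + 161 = \left(-4\right) 133 + 161 = -532 + 161 = -371$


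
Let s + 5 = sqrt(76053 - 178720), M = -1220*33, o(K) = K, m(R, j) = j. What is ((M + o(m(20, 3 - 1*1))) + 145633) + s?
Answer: 105370 + I*sqrt(102667) ≈ 1.0537e+5 + 320.42*I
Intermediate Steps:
M = -40260
s = -5 + I*sqrt(102667) (s = -5 + sqrt(76053 - 178720) = -5 + sqrt(-102667) = -5 + I*sqrt(102667) ≈ -5.0 + 320.42*I)
((M + o(m(20, 3 - 1*1))) + 145633) + s = ((-40260 + (3 - 1*1)) + 145633) + (-5 + I*sqrt(102667)) = ((-40260 + (3 - 1)) + 145633) + (-5 + I*sqrt(102667)) = ((-40260 + 2) + 145633) + (-5 + I*sqrt(102667)) = (-40258 + 145633) + (-5 + I*sqrt(102667)) = 105375 + (-5 + I*sqrt(102667)) = 105370 + I*sqrt(102667)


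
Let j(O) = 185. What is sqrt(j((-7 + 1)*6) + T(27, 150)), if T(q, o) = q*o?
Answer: 11*sqrt(35) ≈ 65.077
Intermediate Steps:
T(q, o) = o*q
sqrt(j((-7 + 1)*6) + T(27, 150)) = sqrt(185 + 150*27) = sqrt(185 + 4050) = sqrt(4235) = 11*sqrt(35)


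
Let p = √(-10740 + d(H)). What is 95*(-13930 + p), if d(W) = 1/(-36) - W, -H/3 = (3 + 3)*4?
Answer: -1323350 + 95*I*√384049/6 ≈ -1.3234e+6 + 9812.2*I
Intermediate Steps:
H = -72 (H = -3*(3 + 3)*4 = -18*4 = -3*24 = -72)
d(W) = -1/36 - W
p = I*√384049/6 (p = √(-10740 + (-1/36 - 1*(-72))) = √(-10740 + (-1/36 + 72)) = √(-10740 + 2591/36) = √(-384049/36) = I*√384049/6 ≈ 103.29*I)
95*(-13930 + p) = 95*(-13930 + I*√384049/6) = -1323350 + 95*I*√384049/6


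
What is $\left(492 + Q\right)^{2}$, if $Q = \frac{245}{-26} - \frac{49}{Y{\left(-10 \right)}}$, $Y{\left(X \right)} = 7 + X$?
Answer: $\frac{1514377225}{6084} \approx 2.4891 \cdot 10^{5}$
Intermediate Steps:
$Q = \frac{539}{78}$ ($Q = \frac{245}{-26} - \frac{49}{7 - 10} = 245 \left(- \frac{1}{26}\right) - \frac{49}{-3} = - \frac{245}{26} - - \frac{49}{3} = - \frac{245}{26} + \frac{49}{3} = \frac{539}{78} \approx 6.9103$)
$\left(492 + Q\right)^{2} = \left(492 + \frac{539}{78}\right)^{2} = \left(\frac{38915}{78}\right)^{2} = \frac{1514377225}{6084}$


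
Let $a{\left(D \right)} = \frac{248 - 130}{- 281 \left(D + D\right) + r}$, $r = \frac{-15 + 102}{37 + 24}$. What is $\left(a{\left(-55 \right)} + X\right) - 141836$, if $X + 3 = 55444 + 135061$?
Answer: $\frac{91764470800}{1885597} \approx 48666.0$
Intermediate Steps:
$X = 190502$ ($X = -3 + \left(55444 + 135061\right) = -3 + 190505 = 190502$)
$r = \frac{87}{61} \approx 1.4262$
$a{\left(D \right)} = \frac{118}{\frac{87}{61} - 562 D}$ ($a{\left(D \right)} = \frac{248 - 130}{- 281 \left(D + D\right) + \frac{87}{61}} = \frac{118}{- 281 \cdot 2 D + \frac{87}{61}} = \frac{118}{- 562 D + \frac{87}{61}} = \frac{118}{\frac{87}{61} - 562 D}$)
$\left(a{\left(-55 \right)} + X\right) - 141836 = \left(- \frac{7198}{-87 + 34282 \left(-55\right)} + 190502\right) - 141836 = \left(- \frac{7198}{-87 - 1885510} + 190502\right) - 141836 = \left(- \frac{7198}{-1885597} + 190502\right) - 141836 = \left(\left(-7198\right) \left(- \frac{1}{1885597}\right) + 190502\right) - 141836 = \left(\frac{7198}{1885597} + 190502\right) - 141836 = \frac{359210006892}{1885597} - 141836 = \frac{91764470800}{1885597}$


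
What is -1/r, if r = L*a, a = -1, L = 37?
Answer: 1/37 ≈ 0.027027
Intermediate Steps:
r = -37 (r = 37*(-1) = -37)
-1/r = -1/(-37) = -1*(-1/37) = 1/37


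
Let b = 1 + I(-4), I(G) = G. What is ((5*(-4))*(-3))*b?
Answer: -180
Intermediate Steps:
b = -3 (b = 1 - 4 = -3)
((5*(-4))*(-3))*b = ((5*(-4))*(-3))*(-3) = -20*(-3)*(-3) = 60*(-3) = -180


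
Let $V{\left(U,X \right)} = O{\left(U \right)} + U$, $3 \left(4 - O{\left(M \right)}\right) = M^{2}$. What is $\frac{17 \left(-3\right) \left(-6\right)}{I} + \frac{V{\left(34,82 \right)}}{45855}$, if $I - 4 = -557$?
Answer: $- \frac{42671116}{76073445} \approx -0.56092$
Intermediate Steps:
$I = -553$ ($I = 4 - 557 = -553$)
$O{\left(M \right)} = 4 - \frac{M^{2}}{3}$
$V{\left(U,X \right)} = 4 + U - \frac{U^{2}}{3}$ ($V{\left(U,X \right)} = \left(4 - \frac{U^{2}}{3}\right) + U = 4 + U - \frac{U^{2}}{3}$)
$\frac{17 \left(-3\right) \left(-6\right)}{I} + \frac{V{\left(34,82 \right)}}{45855} = \frac{17 \left(-3\right) \left(-6\right)}{-553} + \frac{4 + 34 - \frac{34^{2}}{3}}{45855} = \left(-51\right) \left(-6\right) \left(- \frac{1}{553}\right) + \left(4 + 34 - \frac{1156}{3}\right) \frac{1}{45855} = 306 \left(- \frac{1}{553}\right) + \left(4 + 34 - \frac{1156}{3}\right) \frac{1}{45855} = - \frac{306}{553} - \frac{1042}{137565} = - \frac{42671116}{76073445}$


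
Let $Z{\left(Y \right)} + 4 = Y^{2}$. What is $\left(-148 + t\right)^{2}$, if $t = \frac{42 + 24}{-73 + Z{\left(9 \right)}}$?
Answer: $\frac{69169}{4} \approx 17292.0$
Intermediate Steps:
$Z{\left(Y \right)} = -4 + Y^{2}$
$t = \frac{33}{2}$ ($t = \frac{42 + 24}{-73 - \left(4 - 9^{2}\right)} = \frac{66}{-73 + \left(-4 + 81\right)} = \frac{66}{-73 + 77} = \frac{66}{4} = 66 \cdot \frac{1}{4} = \frac{33}{2} \approx 16.5$)
$\left(-148 + t\right)^{2} = \left(-148 + \frac{33}{2}\right)^{2} = \left(- \frac{263}{2}\right)^{2} = \frac{69169}{4}$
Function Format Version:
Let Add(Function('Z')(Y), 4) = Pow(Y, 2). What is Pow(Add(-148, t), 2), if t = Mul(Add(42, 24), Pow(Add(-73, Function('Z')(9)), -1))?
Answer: Rational(69169, 4) ≈ 17292.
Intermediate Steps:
Function('Z')(Y) = Add(-4, Pow(Y, 2))
t = Rational(33, 2) (t = Mul(Add(42, 24), Pow(Add(-73, Add(-4, Pow(9, 2))), -1)) = Mul(66, Pow(Add(-73, Add(-4, 81)), -1)) = Mul(66, Pow(Add(-73, 77), -1)) = Mul(66, Pow(4, -1)) = Mul(66, Rational(1, 4)) = Rational(33, 2) ≈ 16.500)
Pow(Add(-148, t), 2) = Pow(Add(-148, Rational(33, 2)), 2) = Pow(Rational(-263, 2), 2) = Rational(69169, 4)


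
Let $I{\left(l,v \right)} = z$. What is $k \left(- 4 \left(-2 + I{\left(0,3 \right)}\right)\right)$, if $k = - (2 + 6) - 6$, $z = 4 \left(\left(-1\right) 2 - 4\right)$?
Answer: $-1456$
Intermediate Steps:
$z = -24$ ($z = 4 \left(-2 - 4\right) = 4 \left(-6\right) = -24$)
$I{\left(l,v \right)} = -24$
$k = -14$ ($k = \left(-1\right) 8 - 6 = -8 - 6 = -14$)
$k \left(- 4 \left(-2 + I{\left(0,3 \right)}\right)\right) = - 14 \left(- 4 \left(-2 - 24\right)\right) = - 14 \left(\left(-4\right) \left(-26\right)\right) = \left(-14\right) 104 = -1456$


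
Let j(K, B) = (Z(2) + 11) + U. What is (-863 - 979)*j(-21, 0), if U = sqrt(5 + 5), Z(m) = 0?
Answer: -20262 - 1842*sqrt(10) ≈ -26087.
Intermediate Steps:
U = sqrt(10) ≈ 3.1623
j(K, B) = 11 + sqrt(10) (j(K, B) = (0 + 11) + sqrt(10) = 11 + sqrt(10))
(-863 - 979)*j(-21, 0) = (-863 - 979)*(11 + sqrt(10)) = -1842*(11 + sqrt(10)) = -20262 - 1842*sqrt(10)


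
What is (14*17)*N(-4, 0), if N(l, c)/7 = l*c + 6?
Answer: 9996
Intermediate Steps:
N(l, c) = 42 + 7*c*l (N(l, c) = 7*(l*c + 6) = 7*(c*l + 6) = 7*(6 + c*l) = 42 + 7*c*l)
(14*17)*N(-4, 0) = (14*17)*(42 + 7*0*(-4)) = 238*(42 + 0) = 238*42 = 9996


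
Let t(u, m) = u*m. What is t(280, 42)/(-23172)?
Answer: -980/1931 ≈ -0.50751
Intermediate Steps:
t(u, m) = m*u
t(280, 42)/(-23172) = (42*280)/(-23172) = 11760*(-1/23172) = -980/1931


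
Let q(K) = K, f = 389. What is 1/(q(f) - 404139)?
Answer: -1/403750 ≈ -2.4768e-6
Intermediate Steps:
1/(q(f) - 404139) = 1/(389 - 404139) = 1/(-403750) = -1/403750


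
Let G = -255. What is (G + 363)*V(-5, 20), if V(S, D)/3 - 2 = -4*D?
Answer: -25272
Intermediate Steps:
V(S, D) = 6 - 12*D (V(S, D) = 6 + 3*(-4*D) = 6 - 12*D)
(G + 363)*V(-5, 20) = (-255 + 363)*(6 - 12*20) = 108*(6 - 240) = 108*(-234) = -25272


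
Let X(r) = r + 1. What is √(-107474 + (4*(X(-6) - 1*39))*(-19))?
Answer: 3*I*√11570 ≈ 322.69*I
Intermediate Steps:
X(r) = 1 + r
√(-107474 + (4*(X(-6) - 1*39))*(-19)) = √(-107474 + (4*((1 - 6) - 1*39))*(-19)) = √(-107474 + (4*(-5 - 39))*(-19)) = √(-107474 + (4*(-44))*(-19)) = √(-107474 - 176*(-19)) = √(-107474 + 3344) = √(-104130) = 3*I*√11570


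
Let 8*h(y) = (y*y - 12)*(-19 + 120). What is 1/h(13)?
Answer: 8/15857 ≈ 0.00050451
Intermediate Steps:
h(y) = -303/2 + 101*y²/8 (h(y) = ((y*y - 12)*(-19 + 120))/8 = ((y² - 12)*101)/8 = ((-12 + y²)*101)/8 = (-1212 + 101*y²)/8 = -303/2 + 101*y²/8)
1/h(13) = 1/(-303/2 + (101/8)*13²) = 1/(-303/2 + (101/8)*169) = 1/(-303/2 + 17069/8) = 1/(15857/8) = 8/15857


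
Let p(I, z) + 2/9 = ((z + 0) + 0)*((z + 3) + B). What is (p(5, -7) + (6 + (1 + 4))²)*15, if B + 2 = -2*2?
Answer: 8585/3 ≈ 2861.7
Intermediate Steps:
B = -6 (B = -2 - 2*2 = -2 - 4 = -6)
p(I, z) = -2/9 + z*(-3 + z) (p(I, z) = -2/9 + ((z + 0) + 0)*((z + 3) - 6) = -2/9 + (z + 0)*((3 + z) - 6) = -2/9 + z*(-3 + z))
(p(5, -7) + (6 + (1 + 4))²)*15 = ((-2/9 + (-7)² - 3*(-7)) + (6 + (1 + 4))²)*15 = ((-2/9 + 49 + 21) + (6 + 5)²)*15 = (628/9 + 11²)*15 = (628/9 + 121)*15 = (1717/9)*15 = 8585/3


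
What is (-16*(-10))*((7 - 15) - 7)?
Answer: -2400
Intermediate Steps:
(-16*(-10))*((7 - 15) - 7) = 160*(-8 - 7) = 160*(-15) = -2400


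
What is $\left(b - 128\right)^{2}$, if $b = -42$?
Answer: $28900$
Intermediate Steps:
$\left(b - 128\right)^{2} = \left(-42 - 128\right)^{2} = \left(-170\right)^{2} = 28900$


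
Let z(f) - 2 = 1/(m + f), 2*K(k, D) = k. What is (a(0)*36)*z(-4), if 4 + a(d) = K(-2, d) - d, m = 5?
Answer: -540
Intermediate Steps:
K(k, D) = k/2
a(d) = -5 - d (a(d) = -4 + ((½)*(-2) - d) = -4 + (-1 - d) = -5 - d)
z(f) = 2 + 1/(5 + f)
(a(0)*36)*z(-4) = ((-5 - 1*0)*36)*((11 + 2*(-4))/(5 - 4)) = ((-5 + 0)*36)*((11 - 8)/1) = (-5*36)*(1*3) = -180*3 = -540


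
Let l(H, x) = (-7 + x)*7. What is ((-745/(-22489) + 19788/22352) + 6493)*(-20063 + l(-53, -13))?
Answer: -16487288370847057/125668532 ≈ -1.3120e+8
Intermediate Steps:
l(H, x) = -49 + 7*x
((-745/(-22489) + 19788/22352) + 6493)*(-20063 + l(-53, -13)) = ((-745/(-22489) + 19788/22352) + 6493)*(-20063 + (-49 + 7*(-13))) = ((-745*(-1/22489) + 19788*(1/22352)) + 6493)*(-20063 + (-49 - 91)) = ((745/22489 + 4947/5588) + 6493)*(-20063 - 140) = (115416143/125668532 + 6493)*(-20203) = (816081194419/125668532)*(-20203) = -16487288370847057/125668532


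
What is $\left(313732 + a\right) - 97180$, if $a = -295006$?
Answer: $-78454$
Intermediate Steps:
$\left(313732 + a\right) - 97180 = \left(313732 - 295006\right) - 97180 = 18726 - 97180 = -78454$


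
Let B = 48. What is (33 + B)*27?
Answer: 2187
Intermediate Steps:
(33 + B)*27 = (33 + 48)*27 = 81*27 = 2187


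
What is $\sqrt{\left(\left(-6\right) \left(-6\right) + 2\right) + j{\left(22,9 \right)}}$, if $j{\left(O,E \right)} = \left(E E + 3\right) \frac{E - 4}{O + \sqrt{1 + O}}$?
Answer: $\frac{\sqrt{1256 + 38 \sqrt{23}}}{\sqrt{22 + \sqrt{23}}} \approx 7.3263$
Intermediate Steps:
$j{\left(O,E \right)} = \frac{\left(-4 + E\right) \left(3 + E^{2}\right)}{O + \sqrt{1 + O}}$ ($j{\left(O,E \right)} = \left(E^{2} + 3\right) \frac{-4 + E}{O + \sqrt{1 + O}} = \left(3 + E^{2}\right) \frac{-4 + E}{O + \sqrt{1 + O}} = \frac{\left(-4 + E\right) \left(3 + E^{2}\right)}{O + \sqrt{1 + O}}$)
$\sqrt{\left(\left(-6\right) \left(-6\right) + 2\right) + j{\left(22,9 \right)}} = \sqrt{\left(\left(-6\right) \left(-6\right) + 2\right) + \frac{-12 + 9^{3} - 4 \cdot 9^{2} + 3 \cdot 9}{22 + \sqrt{1 + 22}}} = \sqrt{\left(36 + 2\right) + \frac{-12 + 729 - 324 + 27}{22 + \sqrt{23}}} = \sqrt{38 + \frac{-12 + 729 - 324 + 27}{22 + \sqrt{23}}} = \sqrt{38 + \frac{1}{22 + \sqrt{23}} \cdot 420} = \sqrt{38 + \frac{420}{22 + \sqrt{23}}}$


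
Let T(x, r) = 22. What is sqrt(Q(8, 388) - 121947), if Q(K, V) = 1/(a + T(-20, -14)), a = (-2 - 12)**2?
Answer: I*sqrt(5795409010)/218 ≈ 349.21*I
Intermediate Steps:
a = 196 (a = (-14)**2 = 196)
Q(K, V) = 1/218 (Q(K, V) = 1/(196 + 22) = 1/218)
sqrt(Q(8, 388) - 121947) = sqrt(1/218 - 121947) = sqrt(-26584445/218) = I*sqrt(5795409010)/218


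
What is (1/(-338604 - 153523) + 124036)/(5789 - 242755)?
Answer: -61041464571/116617366682 ≈ -0.52343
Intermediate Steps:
(1/(-338604 - 153523) + 124036)/(5789 - 242755) = (1/(-492127) + 124036)/(-236966) = (-1/492127 + 124036)*(-1/236966) = (61041464571/492127)*(-1/236966) = -61041464571/116617366682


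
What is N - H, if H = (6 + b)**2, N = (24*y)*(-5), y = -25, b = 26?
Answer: 1976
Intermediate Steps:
N = 3000 (N = (24*(-25))*(-5) = -600*(-5) = 3000)
H = 1024 (H = (6 + 26)**2 = 32**2 = 1024)
N - H = 3000 - 1*1024 = 3000 - 1024 = 1976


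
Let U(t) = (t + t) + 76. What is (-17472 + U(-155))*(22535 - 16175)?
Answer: -112610160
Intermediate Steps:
U(t) = 76 + 2*t (U(t) = 2*t + 76 = 76 + 2*t)
(-17472 + U(-155))*(22535 - 16175) = (-17472 + (76 + 2*(-155)))*(22535 - 16175) = (-17472 + (76 - 310))*6360 = (-17472 - 234)*6360 = -17706*6360 = -112610160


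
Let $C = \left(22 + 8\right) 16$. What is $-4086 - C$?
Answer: $-4566$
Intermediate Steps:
$C = 480$ ($C = 30 \cdot 16 = 480$)
$-4086 - C = -4086 - 480 = -4566$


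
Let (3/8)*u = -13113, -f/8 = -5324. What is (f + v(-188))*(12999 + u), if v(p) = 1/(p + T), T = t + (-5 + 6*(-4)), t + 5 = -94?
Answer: -295682330799/316 ≈ -9.3570e+8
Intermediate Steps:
t = -99 (t = -5 - 94 = -99)
f = 42592 (f = -8*(-5324) = 42592)
u = -34968 (u = (8/3)*(-13113) = -34968)
T = -128 (T = -99 + (-5 + 6*(-4)) = -99 + (-5 - 24) = -99 - 29 = -128)
v(p) = 1/(-128 + p) (v(p) = 1/(p - 128) = 1/(-128 + p))
(f + v(-188))*(12999 + u) = (42592 + 1/(-128 - 188))*(12999 - 34968) = (42592 + 1/(-316))*(-21969) = (42592 - 1/316)*(-21969) = (13459071/316)*(-21969) = -295682330799/316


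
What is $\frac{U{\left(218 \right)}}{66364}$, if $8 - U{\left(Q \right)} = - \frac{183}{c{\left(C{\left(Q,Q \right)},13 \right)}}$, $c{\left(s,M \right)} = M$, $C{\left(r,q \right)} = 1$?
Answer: $\frac{287}{862732} \approx 0.00033266$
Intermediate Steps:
$U{\left(Q \right)} = \frac{287}{13}$ ($U{\left(Q \right)} = 8 - - \frac{183}{13} = 8 + \frac{183}{13} = \frac{287}{13}$)
$\frac{U{\left(218 \right)}}{66364} = \frac{287}{13 \cdot 66364} = \frac{287}{13} \cdot \frac{1}{66364} = \frac{287}{862732}$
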